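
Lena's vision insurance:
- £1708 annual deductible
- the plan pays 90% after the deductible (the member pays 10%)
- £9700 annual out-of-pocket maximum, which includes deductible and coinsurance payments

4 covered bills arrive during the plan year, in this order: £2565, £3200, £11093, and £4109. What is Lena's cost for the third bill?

£1109.30

Bill 1, £2565: £1708 to deductible, leaving £857; member's 10% is £85.70. Member pays £1793.70; OOP now £1793.70.
Bill 2, £3200: 10% coinsurance on £3200 = £320. Member owes £320 (running OOP £2113.70).
Bill 3, £11093: 10% coinsurance on £11093 = £1109.30. Member pays £1109.30; OOP now £3223.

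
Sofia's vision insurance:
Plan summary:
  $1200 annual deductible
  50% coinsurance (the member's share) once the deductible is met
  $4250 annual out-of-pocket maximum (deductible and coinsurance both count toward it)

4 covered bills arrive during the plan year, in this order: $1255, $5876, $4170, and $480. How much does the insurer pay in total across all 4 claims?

$7531

Claim 1 — $1255: $1200 to deductible, leaving $55; member's 50% is $27.50. Cost to member: $1227.50. OOP to date $1227.50. Insurer: $1255 − $1227.50 = $27.50.
Claim 2 — $5876: deductible already satisfied, so member's share is 50% × $5876 = $2938. Member owes $2938 (running OOP $4165.50). Plan pays $5876 − $2938 = $2938.
Claim 3 — $4170: deductible met; 50% of $4170 = $2085. That would push OOP to $6250.50, over the $4250 cap, so member pays $4250 − $4165.50 = $84.50. Insurer: $4170 − $84.50 = $4085.50.
Claim 4 — $480: deductible already satisfied, so member's share is 50% × $480 = $240. OOP would hit $4490 > $4250, so the cap limits the member to $4250 − $4250 = $0. Plan pays $480 − $0 = $480.
Insurer total = bills − member's total = $11781 − $4250 = $7531.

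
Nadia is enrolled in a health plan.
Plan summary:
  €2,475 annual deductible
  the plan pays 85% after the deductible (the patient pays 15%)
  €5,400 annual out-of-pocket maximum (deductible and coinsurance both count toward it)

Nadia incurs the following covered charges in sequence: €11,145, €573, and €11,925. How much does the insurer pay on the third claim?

Claim 1 (€11,145): €2,475 to deductible, leaving €8,670; 15% of €8,670 = €1,300.50. Patient owes €3,775.50 (running OOP €3,775.50). Insurer: €11,145 − €3,775.50 = €7,369.50.
Claim 2 (€573): deductible already satisfied, so patient's share is 15% × €573 = €85.95. Patient owes €85.95 (running OOP €3,861.45). Plan pays €573 − €85.95 = €487.05.
Claim 3 (€11,925): 15% coinsurance on €11,925 = €1,788.75. OOP would hit €5,650.20 > €5,400, so the cap limits the patient to €5,400 − €3,861.45 = €1,538.55. Insurer: €11,925 − €1,538.55 = €10,386.45.

€10,386.45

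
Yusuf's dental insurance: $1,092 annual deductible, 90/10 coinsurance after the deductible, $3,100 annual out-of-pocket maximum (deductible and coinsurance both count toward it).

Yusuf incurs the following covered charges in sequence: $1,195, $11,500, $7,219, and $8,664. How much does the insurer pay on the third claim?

$6,497.10

Claim 1 ($1,195): deductible takes $1,092, $103 remains; coinsurance $103 × 10% = $10.30. Patient owes $1,102.30 (running OOP $1,102.30). Insurer: $1,195 − $1,102.30 = $92.70.
Claim 2 ($11,500): deductible met; 10% of $11,500 = $1,150. Patient pays $1,150; OOP now $2,252.30. Plan pays $11,500 − $1,150 = $10,350.
Claim 3 ($7,219): 10% coinsurance on $7,219 = $721.90. Cost to patient: $721.90. OOP to date $2,974.20. Plan pays $7,219 − $721.90 = $6,497.10.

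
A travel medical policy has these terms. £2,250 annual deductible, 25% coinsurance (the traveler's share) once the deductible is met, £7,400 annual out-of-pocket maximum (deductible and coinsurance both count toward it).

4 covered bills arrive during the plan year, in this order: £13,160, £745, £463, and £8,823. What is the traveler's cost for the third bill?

£115.75

Claim 1 (£13,160): £2,250 to deductible, leaving £10,910; coinsurance £10,910 × 25% = £2,727.50. Traveler owes £4,977.50 (running OOP £4,977.50).
Claim 2 (£745): deductible met; 25% of £745 = £186.25. Traveler owes £186.25 (running OOP £5,163.75).
Claim 3 (£463): deductible already satisfied, so traveler's share is 25% × £463 = £115.75. Traveler pays £115.75; OOP now £5,279.50.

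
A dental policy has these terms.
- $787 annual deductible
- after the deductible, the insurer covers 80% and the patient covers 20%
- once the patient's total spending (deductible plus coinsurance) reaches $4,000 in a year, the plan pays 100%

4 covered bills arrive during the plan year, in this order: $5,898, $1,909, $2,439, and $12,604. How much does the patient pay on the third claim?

$487.80

#1 ($5,898): $787 finishes the deductible; $5,111 goes to coinsurance; patient's 20% is $1,022.20. Cost to patient: $1,809.20. OOP to date $1,809.20.
#2 ($1,909): deductible already satisfied, so patient's share is 20% × $1,909 = $381.80. Cost to patient: $381.80. OOP to date $2,191.
#3 ($2,439): 20% coinsurance on $2,439 = $487.80. Patient owes $487.80 (running OOP $2,678.80).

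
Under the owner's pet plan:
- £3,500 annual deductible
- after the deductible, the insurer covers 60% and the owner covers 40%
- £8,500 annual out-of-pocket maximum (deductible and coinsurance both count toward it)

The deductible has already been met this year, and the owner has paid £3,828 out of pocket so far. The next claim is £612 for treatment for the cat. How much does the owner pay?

£244.80

The deductible is already satisfied, so the full bill goes to coinsurance.
Owner's 40% share of £612 is £244.80.
Total out-of-pocket so far would be £3,828 + £244.80 = £4,072.80, below the £8,500 cap — no reduction.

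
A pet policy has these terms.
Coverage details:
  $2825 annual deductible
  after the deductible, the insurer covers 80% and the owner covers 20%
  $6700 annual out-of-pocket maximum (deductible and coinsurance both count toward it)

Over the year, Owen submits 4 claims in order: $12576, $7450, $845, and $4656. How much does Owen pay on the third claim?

Claim 1 ($12576): $2825 finishes the deductible; $9751 goes to coinsurance; 20% of $9751 = $1950.20. Cost to owner: $4775.20. OOP to date $4775.20.
Claim 2 ($7450): deductible already satisfied, so owner's share is 20% × $7450 = $1490. Owner owes $1490 (running OOP $6265.20).
Claim 3 ($845): deductible met; 20% of $845 = $169. Owner pays $169; OOP now $6434.20.

$169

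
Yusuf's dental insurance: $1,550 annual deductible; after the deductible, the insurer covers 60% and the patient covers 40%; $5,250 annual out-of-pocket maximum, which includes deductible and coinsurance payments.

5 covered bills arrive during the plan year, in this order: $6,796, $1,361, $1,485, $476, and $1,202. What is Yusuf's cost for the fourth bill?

$190.40

Bill 1, $6,796: deductible takes $1,550, $5,246 remains; 40% of $5,246 = $2,098.40. Cost to patient: $3,648.40. OOP to date $3,648.40.
Bill 2, $1,361: deductible already satisfied, so patient's share is 40% × $1,361 = $544.40. Patient pays $544.40; OOP now $4,192.80.
Bill 3, $1,485: deductible met; 40% of $1,485 = $594. Patient pays $594; OOP now $4,786.80.
Bill 4, $476: deductible already satisfied, so patient's share is 40% × $476 = $190.40. Cost to patient: $190.40. OOP to date $4,977.20.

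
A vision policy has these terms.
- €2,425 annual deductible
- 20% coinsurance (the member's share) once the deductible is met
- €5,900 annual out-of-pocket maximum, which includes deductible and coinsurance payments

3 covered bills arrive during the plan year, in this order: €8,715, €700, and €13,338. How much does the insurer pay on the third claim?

Claim 1 — €8,715: €2,425 to deductible, leaving €6,290; coinsurance €6,290 × 20% = €1,258. Cost to member: €3,683. OOP to date €3,683. Insurer: €8,715 − €3,683 = €5,032.
Claim 2 — €700: deductible already satisfied, so member's share is 20% × €700 = €140. Cost to member: €140. OOP to date €3,823. Plan pays €700 − €140 = €560.
Claim 3 — €13,338: 20% coinsurance on €13,338 = €2,667.60. Adding that to €3,823 gives €6,490.60, past the €5,900 cap; member pays only €5,900 − €3,823 = €2,077. Insurer: €13,338 − €2,077 = €11,261.

€11,261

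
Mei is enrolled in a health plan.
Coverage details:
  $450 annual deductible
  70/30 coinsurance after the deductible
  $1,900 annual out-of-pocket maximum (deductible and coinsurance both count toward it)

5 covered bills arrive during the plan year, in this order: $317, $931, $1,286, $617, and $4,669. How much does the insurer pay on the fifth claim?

$4,029.30

Bill 1, $317: fully absorbed by the deductible. Patient owes $317 (running OOP $317). Plan pays $317 − $317 = $0.
Bill 2, $931: $133 finishes the deductible; $798 goes to coinsurance; patient's 30% is $239.40. Patient owes $372.40 (running OOP $689.40). Plan pays $931 − $372.40 = $558.60.
Bill 3, $1,286: deductible met; 30% of $1,286 = $385.80. Patient owes $385.80 (running OOP $1,075.20). Plan pays $1,286 − $385.80 = $900.20.
Bill 4, $617: deductible already satisfied, so patient's share is 30% × $617 = $185.10. Cost to patient: $185.10. OOP to date $1,260.30. Insurer: $617 − $185.10 = $431.90.
Bill 5, $4,669: 30% coinsurance on $4,669 = $1,400.70. That would push OOP to $2,661, over the $1,900 cap, so patient pays $1,900 − $1,260.30 = $639.70. Plan pays $4,669 − $639.70 = $4,029.30.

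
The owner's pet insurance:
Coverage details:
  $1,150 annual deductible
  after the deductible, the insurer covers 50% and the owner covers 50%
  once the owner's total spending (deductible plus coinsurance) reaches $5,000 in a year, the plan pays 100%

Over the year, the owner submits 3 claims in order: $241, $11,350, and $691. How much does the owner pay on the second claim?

Claim 1 — $241: fully absorbed by the deductible. Owner pays $241; OOP now $241.
Claim 2 — $11,350: deductible takes $909, $10,441 remains; 50% of $10,441 = $5,220.50. Together that's $909 + $5,220.50 = $6,129.50. Adding that to $241 gives $6,370.50, past the $5,000 cap; owner pays only $5,000 − $241 = $4,759.

$4,759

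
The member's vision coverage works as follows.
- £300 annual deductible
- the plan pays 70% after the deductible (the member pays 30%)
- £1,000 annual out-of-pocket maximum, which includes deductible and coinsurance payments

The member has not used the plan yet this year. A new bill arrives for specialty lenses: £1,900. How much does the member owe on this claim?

£780

The full £300 deductible is still open; £300 of this bill applies to it.
The remaining £1,600 (= £1,900 − £300) moves to coinsurance.
30% of £1,600 = £480 falls to the member.
Member responsibility before any cap: £300 + £480 = £780.
Total out-of-pocket so far would be £0 + £780 = £780, below the £1,000 cap — no reduction.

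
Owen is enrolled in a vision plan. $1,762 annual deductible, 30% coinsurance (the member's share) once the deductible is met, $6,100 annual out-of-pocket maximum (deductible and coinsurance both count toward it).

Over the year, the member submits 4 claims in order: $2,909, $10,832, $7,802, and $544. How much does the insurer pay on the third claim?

$7,057.70

Claim 1 — $2,909: $1,762 finishes the deductible; $1,147 goes to coinsurance; coinsurance $1,147 × 30% = $344.10. Cost to member: $2,106.10. OOP to date $2,106.10. Plan pays $2,909 − $2,106.10 = $802.90.
Claim 2 — $10,832: deductible met; 30% of $10,832 = $3,249.60. Cost to member: $3,249.60. OOP to date $5,355.70. Insurer: $10,832 − $3,249.60 = $7,582.40.
Claim 3 — $7,802: 30% coinsurance on $7,802 = $2,340.60. Adding that to $5,355.70 gives $7,696.30, past the $6,100 cap; member pays only $6,100 − $5,355.70 = $744.30. Insurer: $7,802 − $744.30 = $7,057.70.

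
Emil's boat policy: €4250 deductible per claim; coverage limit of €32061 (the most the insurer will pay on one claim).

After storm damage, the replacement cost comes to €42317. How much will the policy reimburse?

After the deductible, €42317 − €4250 = €38067 remains.
€38067 exceeds the €32061 limit, so the insurer pays the limit: €32061.

€32061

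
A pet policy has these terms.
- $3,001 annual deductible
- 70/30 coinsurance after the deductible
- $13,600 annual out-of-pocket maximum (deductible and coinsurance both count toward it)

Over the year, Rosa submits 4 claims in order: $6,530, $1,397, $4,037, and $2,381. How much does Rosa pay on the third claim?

Claim 1 — $6,530: $3,001 finishes the deductible; $3,529 goes to coinsurance; owner's 30% is $1,058.70. Cost to owner: $4,059.70. OOP to date $4,059.70.
Claim 2 — $1,397: deductible met; 30% of $1,397 = $419.10. Owner owes $419.10 (running OOP $4,478.80).
Claim 3 — $4,037: deductible met; 30% of $4,037 = $1,211.10. Owner owes $1,211.10 (running OOP $5,689.90).

$1,211.10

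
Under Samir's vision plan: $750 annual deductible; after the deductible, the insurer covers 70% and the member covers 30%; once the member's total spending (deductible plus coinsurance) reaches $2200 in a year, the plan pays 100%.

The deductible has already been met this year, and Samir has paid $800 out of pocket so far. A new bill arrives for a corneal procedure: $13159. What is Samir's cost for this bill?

$1400

The deductible is already satisfied, so the full bill goes to coinsurance.
30% of $13159 = $3947.70 falls to the member.
Year-to-date out-of-pocket would reach $800 + $3947.70 = $4747.70, above the $2200 maximum, so the member pays only $2200 − $800 = $1400.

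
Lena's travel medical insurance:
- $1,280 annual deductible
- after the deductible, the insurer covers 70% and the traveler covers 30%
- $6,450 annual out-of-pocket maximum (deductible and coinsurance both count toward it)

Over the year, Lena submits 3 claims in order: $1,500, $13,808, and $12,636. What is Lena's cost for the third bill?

Bill 1, $1,500: $1,280 to deductible, leaving $220; 30% of $220 = $66. Traveler owes $1,346 (running OOP $1,346).
Bill 2, $13,808: deductible met; 30% of $13,808 = $4,142.40. Traveler owes $4,142.40 (running OOP $5,488.40).
Bill 3, $12,636: 30% coinsurance on $12,636 = $3,790.80. That would push OOP to $9,279.20, over the $6,450 cap, so traveler pays $6,450 − $5,488.40 = $961.60.

$961.60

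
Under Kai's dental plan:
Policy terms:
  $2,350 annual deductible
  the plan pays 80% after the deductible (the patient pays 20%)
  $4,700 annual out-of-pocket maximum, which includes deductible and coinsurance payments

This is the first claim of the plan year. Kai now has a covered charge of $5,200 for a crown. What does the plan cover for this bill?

$2,280

Deductible not yet touched, so the first $2,350 of the bill goes to the deductible.
The remaining $2,850 (= $5,200 − $2,350) moves to coinsurance.
Coinsurance: $2,850 × 20% = $570.
Patient responsibility before any cap: $2,350 + $570 = $2,920.
Year-to-date out-of-pocket becomes $0 + $2,920 = $2,920, still under the $4,700 maximum, so no cap applies.
The insurer covers the remainder: $5,200 − $2,920 = $2,280.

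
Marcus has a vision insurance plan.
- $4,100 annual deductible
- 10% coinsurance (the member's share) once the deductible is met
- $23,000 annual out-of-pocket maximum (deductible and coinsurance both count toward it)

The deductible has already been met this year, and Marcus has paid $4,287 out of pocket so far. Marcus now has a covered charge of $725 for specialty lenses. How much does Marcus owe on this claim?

With the deductible met, the entire $725 is subject to coinsurance.
Coinsurance: $725 × 10% = $72.50.
Cumulative spending $4,287 + $72.50 = $4,359.50 stays under the $23,000 maximum.

$72.50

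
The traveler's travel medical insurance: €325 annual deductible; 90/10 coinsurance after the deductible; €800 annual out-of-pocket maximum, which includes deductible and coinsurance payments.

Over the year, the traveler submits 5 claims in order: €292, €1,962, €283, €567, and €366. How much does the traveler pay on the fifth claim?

#1 (€292): entire amount goes to the deductible. Traveler pays €292; OOP now €292.
#2 (€1,962): deductible takes €33, €1,929 remains; traveler's 10% is €192.90. Cost to traveler: €225.90. OOP to date €517.90.
#3 (€283): deductible already satisfied, so traveler's share is 10% × €283 = €28.30. Traveler owes €28.30 (running OOP €546.20).
#4 (€567): deductible already satisfied, so traveler's share is 10% × €567 = €56.70. Cost to traveler: €56.70. OOP to date €602.90.
#5 (€366): deductible already satisfied, so traveler's share is 10% × €366 = €36.60. Cost to traveler: €36.60. OOP to date €639.50.

€36.60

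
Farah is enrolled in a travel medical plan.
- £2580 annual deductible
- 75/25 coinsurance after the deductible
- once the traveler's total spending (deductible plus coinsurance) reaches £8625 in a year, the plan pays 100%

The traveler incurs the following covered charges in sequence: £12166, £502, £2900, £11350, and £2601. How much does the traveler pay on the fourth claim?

Claim 1 — £12166: deductible takes £2580, £9586 remains; 25% of £9586 = £2396.50. Traveler owes £4976.50 (running OOP £4976.50).
Claim 2 — £502: 25% coinsurance on £502 = £125.50. Cost to traveler: £125.50. OOP to date £5102.
Claim 3 — £2900: deductible met; 25% of £2900 = £725. Traveler pays £725; OOP now £5827.
Claim 4 — £11350: 25% coinsurance on £11350 = £2837.50. OOP would hit £8664.50 > £8625, so the cap limits the traveler to £8625 − £5827 = £2798.

£2798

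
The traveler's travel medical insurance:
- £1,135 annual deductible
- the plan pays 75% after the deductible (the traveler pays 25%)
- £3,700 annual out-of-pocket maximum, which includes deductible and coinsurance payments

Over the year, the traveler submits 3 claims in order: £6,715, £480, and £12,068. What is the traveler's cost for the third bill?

£1,050

Claim 1 — £6,715: £1,135 to deductible, leaving £5,580; traveler's 25% is £1,395. Traveler pays £2,530; OOP now £2,530.
Claim 2 — £480: deductible met; 25% of £480 = £120. Traveler owes £120 (running OOP £2,650).
Claim 3 — £12,068: deductible already satisfied, so traveler's share is 25% × £12,068 = £3,017. That would push OOP to £5,667, over the £3,700 cap, so traveler pays £3,700 − £2,650 = £1,050.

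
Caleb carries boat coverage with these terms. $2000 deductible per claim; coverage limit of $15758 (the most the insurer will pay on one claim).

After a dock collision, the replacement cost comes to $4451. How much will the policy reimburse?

$2451

Subtract the deductible: $4451 − $2000 = $2451.
$2451 ≤ $15758, so the limit doesn't bind; insurer pays $2451.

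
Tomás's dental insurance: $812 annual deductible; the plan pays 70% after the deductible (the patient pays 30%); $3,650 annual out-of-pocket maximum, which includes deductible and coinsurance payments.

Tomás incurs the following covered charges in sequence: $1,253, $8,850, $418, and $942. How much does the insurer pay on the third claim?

Claim 1 ($1,253): deductible takes $812, $441 remains; patient's 30% is $132.30. Patient owes $944.30 (running OOP $944.30). Insurer: $1,253 − $944.30 = $308.70.
Claim 2 ($8,850): 30% coinsurance on $8,850 = $2,655. Patient owes $2,655 (running OOP $3,599.30). Plan pays $8,850 − $2,655 = $6,195.
Claim 3 ($418): 30% coinsurance on $418 = $125.40. That would push OOP to $3,724.70, over the $3,650 cap, so patient pays $3,650 − $3,599.30 = $50.70. Plan pays $418 − $50.70 = $367.30.

$367.30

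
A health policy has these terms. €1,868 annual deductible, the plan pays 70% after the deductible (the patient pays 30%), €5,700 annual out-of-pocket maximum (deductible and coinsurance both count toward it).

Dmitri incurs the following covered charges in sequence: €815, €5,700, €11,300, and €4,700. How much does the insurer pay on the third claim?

Claim 1 (€815): entire amount goes to the deductible. Patient owes €815 (running OOP €815). Plan pays €815 − €815 = €0.
Claim 2 (€5,700): deductible takes €1,053, €4,647 remains; coinsurance €4,647 × 30% = €1,394.10. Cost to patient: €2,447.10. OOP to date €3,262.10. Plan pays €5,700 − €2,447.10 = €3,252.90.
Claim 3 (€11,300): deductible already satisfied, so patient's share is 30% × €11,300 = €3,390. That would push OOP to €6,652.10, over the €5,700 cap, so patient pays €5,700 − €3,262.10 = €2,437.90. Plan pays €11,300 − €2,437.90 = €8,862.10.

€8,862.10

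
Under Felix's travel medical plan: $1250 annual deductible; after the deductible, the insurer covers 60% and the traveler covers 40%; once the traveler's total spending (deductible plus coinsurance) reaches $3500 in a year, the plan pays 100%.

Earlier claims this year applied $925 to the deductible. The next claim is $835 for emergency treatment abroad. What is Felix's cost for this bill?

$529

Deductible still to meet: $1250 − $925 = $325.
After the $325 deductible portion, $835 − $325 = $510 is subject to coinsurance.
Traveler's 40% share of $510 is $204.
So the traveler owes $325 + $204 = $529 before any cap.
Year-to-date out-of-pocket becomes $925 + $529 = $1454, still under the $3500 maximum, so no cap applies.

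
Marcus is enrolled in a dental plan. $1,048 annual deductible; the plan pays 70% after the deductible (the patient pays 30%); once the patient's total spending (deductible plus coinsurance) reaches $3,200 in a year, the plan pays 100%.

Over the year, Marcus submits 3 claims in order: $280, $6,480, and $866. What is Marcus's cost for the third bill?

$259.80

#1 ($280): entire amount goes to the deductible. Cost to patient: $280. OOP to date $280.
#2 ($6,480): $768 finishes the deductible; $5,712 goes to coinsurance; coinsurance $5,712 × 30% = $1,713.60. Cost to patient: $2,481.60. OOP to date $2,761.60.
#3 ($866): 30% coinsurance on $866 = $259.80. Cost to patient: $259.80. OOP to date $3,021.40.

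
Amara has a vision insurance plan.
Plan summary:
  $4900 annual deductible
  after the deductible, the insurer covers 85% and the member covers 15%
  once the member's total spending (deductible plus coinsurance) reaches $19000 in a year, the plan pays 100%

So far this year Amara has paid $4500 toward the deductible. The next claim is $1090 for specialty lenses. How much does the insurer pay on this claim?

$586.50

Deductible still to meet: $4900 − $4500 = $400.
The remaining $690 (= $1090 − $400) moves to coinsurance.
Coinsurance: $690 × 15% = $103.50.
Member responsibility before any cap: $400 + $103.50 = $503.50.
Year-to-date out-of-pocket becomes $4500 + $503.50 = $5003.50, still under the $19000 maximum, so no cap applies.
Insurer pays the balance: $1090 − $503.50 = $586.50.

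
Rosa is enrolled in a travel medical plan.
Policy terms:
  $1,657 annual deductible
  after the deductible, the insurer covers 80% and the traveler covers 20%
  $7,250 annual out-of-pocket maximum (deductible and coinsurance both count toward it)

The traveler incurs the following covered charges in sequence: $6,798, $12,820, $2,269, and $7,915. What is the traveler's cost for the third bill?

Bill 1, $6,798: $1,657 finishes the deductible; $5,141 goes to coinsurance; traveler's 20% is $1,028.20. Cost to traveler: $2,685.20. OOP to date $2,685.20.
Bill 2, $12,820: deductible already satisfied, so traveler's share is 20% × $12,820 = $2,564. Traveler owes $2,564 (running OOP $5,249.20).
Bill 3, $2,269: 20% coinsurance on $2,269 = $453.80. Traveler pays $453.80; OOP now $5,703.

$453.80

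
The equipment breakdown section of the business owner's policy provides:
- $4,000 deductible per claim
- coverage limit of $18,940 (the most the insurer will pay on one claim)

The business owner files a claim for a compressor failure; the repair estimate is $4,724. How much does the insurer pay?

After the deductible, $4,724 − $4,000 = $724 remains.
$724 ≤ $18,940, so the limit doesn't bind; insurer pays $724.

$724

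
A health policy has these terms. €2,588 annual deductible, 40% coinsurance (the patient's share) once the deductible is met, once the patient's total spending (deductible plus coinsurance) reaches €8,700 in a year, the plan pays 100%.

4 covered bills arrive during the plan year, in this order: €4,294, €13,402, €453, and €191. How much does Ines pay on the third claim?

€68.80

Claim 1 (€4,294): €2,588 finishes the deductible; €1,706 goes to coinsurance; patient's 40% is €682.40. Patient pays €3,270.40; OOP now €3,270.40.
Claim 2 (€13,402): deductible met; 40% of €13,402 = €5,360.80. Patient owes €5,360.80 (running OOP €8,631.20).
Claim 3 (€453): deductible met; 40% of €453 = €181.20. Adding that to €8,631.20 gives €8,812.40, past the €8,700 cap; patient pays only €8,700 − €8,631.20 = €68.80.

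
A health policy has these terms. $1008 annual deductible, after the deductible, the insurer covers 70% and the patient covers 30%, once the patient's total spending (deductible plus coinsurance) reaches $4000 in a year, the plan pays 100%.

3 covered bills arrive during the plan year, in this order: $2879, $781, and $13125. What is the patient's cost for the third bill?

$2196.40

Claim 1 — $2879: deductible takes $1008, $1871 remains; 30% of $1871 = $561.30. Patient pays $1569.30; OOP now $1569.30.
Claim 2 — $781: 30% coinsurance on $781 = $234.30. Patient owes $234.30 (running OOP $1803.60).
Claim 3 — $13125: deductible met; 30% of $13125 = $3937.50. Adding that to $1803.60 gives $5741.10, past the $4000 cap; patient pays only $4000 − $1803.60 = $2196.40.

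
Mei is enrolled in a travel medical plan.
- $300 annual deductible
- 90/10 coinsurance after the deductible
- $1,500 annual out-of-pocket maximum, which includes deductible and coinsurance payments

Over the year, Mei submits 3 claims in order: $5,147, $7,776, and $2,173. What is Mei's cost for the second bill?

Bill 1, $5,147: $300 to deductible, leaving $4,847; 10% of $4,847 = $484.70. Cost to traveler: $784.70. OOP to date $784.70.
Bill 2, $7,776: deductible met; 10% of $7,776 = $777.60. That would push OOP to $1,562.30, over the $1,500 cap, so traveler pays $1,500 − $784.70 = $715.30.

$715.30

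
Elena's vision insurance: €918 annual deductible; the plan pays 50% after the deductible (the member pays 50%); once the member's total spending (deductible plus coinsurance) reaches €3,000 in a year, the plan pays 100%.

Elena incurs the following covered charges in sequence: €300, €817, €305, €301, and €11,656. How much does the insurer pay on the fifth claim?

Claim 1 — €300: fully absorbed by the deductible. Member pays €300; OOP now €300. Plan pays €300 − €300 = €0.
Claim 2 — €817: €618 finishes the deductible; €199 goes to coinsurance; member's 50% is €99.50. Member pays €717.50; OOP now €1,017.50. Plan pays €817 − €717.50 = €99.50.
Claim 3 — €305: 50% coinsurance on €305 = €152.50. Member owes €152.50 (running OOP €1,170). Insurer: €305 − €152.50 = €152.50.
Claim 4 — €301: deductible met; 50% of €301 = €150.50. Member pays €150.50; OOP now €1,320.50. Insurer: €301 − €150.50 = €150.50.
Claim 5 — €11,656: deductible met; 50% of €11,656 = €5,828. Adding that to €1,320.50 gives €7,148.50, past the €3,000 cap; member pays only €3,000 − €1,320.50 = €1,679.50. Insurer: €11,656 − €1,679.50 = €9,976.50.

€9,976.50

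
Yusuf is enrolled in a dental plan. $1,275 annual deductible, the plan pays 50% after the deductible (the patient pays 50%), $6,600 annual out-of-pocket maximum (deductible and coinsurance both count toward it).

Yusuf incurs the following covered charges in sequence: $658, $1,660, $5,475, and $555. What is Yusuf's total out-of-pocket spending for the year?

$4,811.50

#1 ($658): entire amount goes to the deductible. Patient owes $658 (running OOP $658).
#2 ($1,660): $617 finishes the deductible; $1,043 goes to coinsurance; patient's 50% is $521.50. Patient owes $1,138.50 (running OOP $1,796.50).
#3 ($5,475): deductible already satisfied, so patient's share is 50% × $5,475 = $2,737.50. Patient owes $2,737.50 (running OOP $4,534).
#4 ($555): 50% coinsurance on $555 = $277.50. Patient pays $277.50; OOP now $4,811.50.
Total paid by the patient: $658 + $1,138.50 + $2,737.50 + $277.50 = $4,811.50.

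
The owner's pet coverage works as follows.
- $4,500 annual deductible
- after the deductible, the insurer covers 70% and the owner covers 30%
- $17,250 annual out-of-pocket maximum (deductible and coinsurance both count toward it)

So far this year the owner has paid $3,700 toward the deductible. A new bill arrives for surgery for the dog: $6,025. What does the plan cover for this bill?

Deductible still to meet: $4,500 − $3,700 = $800.
After the $800 deductible portion, $6,025 − $800 = $5,225 is subject to coinsurance.
Coinsurance: $5,225 × 30% = $1,567.50.
So the owner owes $800 + $1,567.50 = $2,367.50 before any cap.
Total out-of-pocket so far would be $3,700 + $2,367.50 = $6,067.50, below the $17,250 cap — no reduction.
The plan picks up $6,025 − $2,367.50 = $3,657.50.

$3,657.50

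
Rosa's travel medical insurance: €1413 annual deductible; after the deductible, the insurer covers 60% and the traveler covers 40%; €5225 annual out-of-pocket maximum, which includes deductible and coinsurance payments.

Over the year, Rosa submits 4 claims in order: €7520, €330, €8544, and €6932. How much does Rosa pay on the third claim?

Bill 1, €7520: €1413 to deductible, leaving €6107; traveler's 40% is €2442.80. Cost to traveler: €3855.80. OOP to date €3855.80.
Bill 2, €330: deductible already satisfied, so traveler's share is 40% × €330 = €132. Cost to traveler: €132. OOP to date €3987.80.
Bill 3, €8544: deductible already satisfied, so traveler's share is 40% × €8544 = €3417.60. OOP would hit €7405.40 > €5225, so the cap limits the traveler to €5225 − €3987.80 = €1237.20.

€1237.20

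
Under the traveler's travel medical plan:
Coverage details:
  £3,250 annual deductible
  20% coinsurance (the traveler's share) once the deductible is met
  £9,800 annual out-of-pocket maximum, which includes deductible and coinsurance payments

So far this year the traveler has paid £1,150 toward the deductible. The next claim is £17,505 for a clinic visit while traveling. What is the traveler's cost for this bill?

Deductible still to meet: £3,250 − £1,150 = £2,100.
The remaining £15,405 (= £17,505 − £2,100) moves to coinsurance.
Traveler's 20% share of £15,405 is £3,081.
So the traveler owes £2,100 + £3,081 = £5,181 before any cap.
Cumulative spending £1,150 + £5,181 = £6,331 stays under the £9,800 maximum.

£5,181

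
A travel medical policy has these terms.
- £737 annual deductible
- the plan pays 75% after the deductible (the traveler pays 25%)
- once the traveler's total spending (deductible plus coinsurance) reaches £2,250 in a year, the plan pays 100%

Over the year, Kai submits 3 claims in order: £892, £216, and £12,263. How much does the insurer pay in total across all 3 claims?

£11,121

Bill 1, £892: £737 finishes the deductible; £155 goes to coinsurance; 25% of £155 = £38.75. Traveler pays £775.75; OOP now £775.75. Insurer: £892 − £775.75 = £116.25.
Bill 2, £216: 25% coinsurance on £216 = £54. Cost to traveler: £54. OOP to date £829.75. Plan pays £216 − £54 = £162.
Bill 3, £12,263: 25% coinsurance on £12,263 = £3,065.75. That would push OOP to £3,895.50, over the £2,250 cap, so traveler pays £2,250 − £829.75 = £1,420.25. Plan pays £12,263 − £1,420.25 = £10,842.75.
Insurer total = bills − traveler's total = £13,371 − £2,250 = £11,121.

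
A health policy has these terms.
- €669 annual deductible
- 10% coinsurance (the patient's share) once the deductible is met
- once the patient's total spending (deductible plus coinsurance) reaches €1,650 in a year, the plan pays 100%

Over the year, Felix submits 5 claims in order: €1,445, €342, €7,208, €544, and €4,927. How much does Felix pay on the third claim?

Claim 1 (€1,445): deductible takes €669, €776 remains; patient's 10% is €77.60. Cost to patient: €746.60. OOP to date €746.60.
Claim 2 (€342): deductible met; 10% of €342 = €34.20. Cost to patient: €34.20. OOP to date €780.80.
Claim 3 (€7,208): deductible met; 10% of €7,208 = €720.80. Patient owes €720.80 (running OOP €1,501.60).

€720.80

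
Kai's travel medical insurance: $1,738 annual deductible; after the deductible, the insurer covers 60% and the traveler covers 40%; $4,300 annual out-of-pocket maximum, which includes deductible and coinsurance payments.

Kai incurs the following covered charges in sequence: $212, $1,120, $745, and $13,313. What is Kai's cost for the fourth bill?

$2,426.40

#1 ($212): fully absorbed by the deductible. Traveler pays $212; OOP now $212.
#2 ($1,120): entire amount goes to the deductible. Traveler pays $1,120; OOP now $1,332.
#3 ($745): deductible takes $406, $339 remains; 40% of $339 = $135.60. Cost to traveler: $541.60. OOP to date $1,873.60.
#4 ($13,313): 40% coinsurance on $13,313 = $5,325.20. OOP would hit $7,198.80 > $4,300, so the cap limits the traveler to $4,300 − $1,873.60 = $2,426.40.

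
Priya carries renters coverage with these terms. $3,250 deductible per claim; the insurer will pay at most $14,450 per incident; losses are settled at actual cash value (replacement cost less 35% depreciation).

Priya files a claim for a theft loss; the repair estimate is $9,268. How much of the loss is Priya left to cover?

$6,493.80

At 35% depreciation, ACV = $9,268 − $3,243.80 = $6,024.20.
Less the $3,250 deductible: $6,024.20 − $3,250 = $2,774.20.
$2,774.20 ≤ $14,450, so the limit doesn't bind; insurer pays $2,774.20.
The tenant bears the rest of the original loss: $9,268 − $2,774.20 = $6,493.80.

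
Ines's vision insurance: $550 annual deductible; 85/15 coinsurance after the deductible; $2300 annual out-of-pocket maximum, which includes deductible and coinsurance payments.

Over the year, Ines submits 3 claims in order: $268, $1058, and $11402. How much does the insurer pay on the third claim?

$9768.40

Bill 1, $268: fully absorbed by the deductible. Member pays $268; OOP now $268. Insurer: $268 − $268 = $0.
Bill 2, $1058: $282 to deductible, leaving $776; member's 15% is $116.40. Member pays $398.40; OOP now $666.40. Plan pays $1058 − $398.40 = $659.60.
Bill 3, $11402: deductible already satisfied, so member's share is 15% × $11402 = $1710.30. Adding that to $666.40 gives $2376.70, past the $2300 cap; member pays only $2300 − $666.40 = $1633.60. Insurer: $11402 − $1633.60 = $9768.40.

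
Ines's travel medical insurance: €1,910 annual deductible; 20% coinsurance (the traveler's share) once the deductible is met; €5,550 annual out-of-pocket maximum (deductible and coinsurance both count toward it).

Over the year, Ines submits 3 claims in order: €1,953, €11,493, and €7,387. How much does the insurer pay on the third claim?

Claim 1 — €1,953: €1,910 finishes the deductible; €43 goes to coinsurance; traveler's 20% is €8.60. Traveler pays €1,918.60; OOP now €1,918.60. Insurer: €1,953 − €1,918.60 = €34.40.
Claim 2 — €11,493: 20% coinsurance on €11,493 = €2,298.60. Traveler pays €2,298.60; OOP now €4,217.20. Plan pays €11,493 − €2,298.60 = €9,194.40.
Claim 3 — €7,387: deductible met; 20% of €7,387 = €1,477.40. That would push OOP to €5,694.60, over the €5,550 cap, so traveler pays €5,550 − €4,217.20 = €1,332.80. Insurer: €7,387 − €1,332.80 = €6,054.20.

€6,054.20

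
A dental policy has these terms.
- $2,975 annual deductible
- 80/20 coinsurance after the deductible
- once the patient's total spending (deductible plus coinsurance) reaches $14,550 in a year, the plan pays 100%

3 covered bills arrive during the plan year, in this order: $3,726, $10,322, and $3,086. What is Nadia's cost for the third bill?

#1 ($3,726): deductible takes $2,975, $751 remains; 20% of $751 = $150.20. Cost to patient: $3,125.20. OOP to date $3,125.20.
#2 ($10,322): deductible met; 20% of $10,322 = $2,064.40. Cost to patient: $2,064.40. OOP to date $5,189.60.
#3 ($3,086): deductible already satisfied, so patient's share is 20% × $3,086 = $617.20. Cost to patient: $617.20. OOP to date $5,806.80.

$617.20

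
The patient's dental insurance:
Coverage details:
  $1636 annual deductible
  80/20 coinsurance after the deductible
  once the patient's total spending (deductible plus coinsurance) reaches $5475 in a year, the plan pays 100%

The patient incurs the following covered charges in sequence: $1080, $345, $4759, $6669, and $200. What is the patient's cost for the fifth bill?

Claim 1 ($1080): all of it applies to the deductible. Patient owes $1080 (running OOP $1080).
Claim 2 ($345): all of it applies to the deductible. Patient pays $345; OOP now $1425.
Claim 3 ($4759): $211 to deductible, leaving $4548; patient's 20% is $909.60. Cost to patient: $1120.60. OOP to date $2545.60.
Claim 4 ($6669): deductible already satisfied, so patient's share is 20% × $6669 = $1333.80. Patient pays $1333.80; OOP now $3879.40.
Claim 5 ($200): 20% coinsurance on $200 = $40. Patient pays $40; OOP now $3919.40.

$40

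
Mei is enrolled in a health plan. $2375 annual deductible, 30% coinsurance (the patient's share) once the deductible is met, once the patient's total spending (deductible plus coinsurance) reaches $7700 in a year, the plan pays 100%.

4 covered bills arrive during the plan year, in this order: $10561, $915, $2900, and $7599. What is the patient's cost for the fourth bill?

Claim 1 — $10561: $2375 to deductible, leaving $8186; coinsurance $8186 × 30% = $2455.80. Cost to patient: $4830.80. OOP to date $4830.80.
Claim 2 — $915: deductible already satisfied, so patient's share is 30% × $915 = $274.50. Cost to patient: $274.50. OOP to date $5105.30.
Claim 3 — $2900: 30% coinsurance on $2900 = $870. Patient owes $870 (running OOP $5975.30).
Claim 4 — $7599: 30% coinsurance on $7599 = $2279.70. OOP would hit $8255 > $7700, so the cap limits the patient to $7700 − $5975.30 = $1724.70.

$1724.70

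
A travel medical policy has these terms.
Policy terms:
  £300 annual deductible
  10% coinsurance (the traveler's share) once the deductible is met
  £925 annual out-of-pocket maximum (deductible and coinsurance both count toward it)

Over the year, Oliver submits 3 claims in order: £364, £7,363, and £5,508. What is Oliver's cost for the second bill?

£618.60

Bill 1, £364: £300 to deductible, leaving £64; 10% of £64 = £6.40. Cost to traveler: £306.40. OOP to date £306.40.
Bill 2, £7,363: deductible already satisfied, so traveler's share is 10% × £7,363 = £736.30. OOP would hit £1,042.70 > £925, so the cap limits the traveler to £925 − £306.40 = £618.60.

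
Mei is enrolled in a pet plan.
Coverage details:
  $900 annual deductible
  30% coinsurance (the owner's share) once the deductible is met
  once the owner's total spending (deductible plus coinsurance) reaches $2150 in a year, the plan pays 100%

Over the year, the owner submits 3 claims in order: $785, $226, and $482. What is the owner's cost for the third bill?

$144.60

Bill 1, $785: entire amount goes to the deductible. Cost to owner: $785. OOP to date $785.
Bill 2, $226: $115 finishes the deductible; $111 goes to coinsurance; coinsurance $111 × 30% = $33.30. Owner owes $148.30 (running OOP $933.30).
Bill 3, $482: deductible met; 30% of $482 = $144.60. Cost to owner: $144.60. OOP to date $1077.90.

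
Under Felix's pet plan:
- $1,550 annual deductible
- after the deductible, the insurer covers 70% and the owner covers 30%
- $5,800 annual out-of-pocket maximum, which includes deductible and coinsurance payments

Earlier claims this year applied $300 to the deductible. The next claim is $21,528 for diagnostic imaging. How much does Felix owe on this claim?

$5,500

$300 of the $1,550 deductible is already met, leaving $1,250.
After the $1,250 deductible portion, $21,528 − $1,250 = $20,278 is subject to coinsurance.
Coinsurance: $20,278 × 30% = $6,083.40.
So the owner owes $1,250 + $6,083.40 = $7,333.40 before any cap.
That would bring total out-of-pocket to $7,633.40, past the $5,800 cap. The owner is capped at $5,800 − $300 = $5,500 on this claim.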